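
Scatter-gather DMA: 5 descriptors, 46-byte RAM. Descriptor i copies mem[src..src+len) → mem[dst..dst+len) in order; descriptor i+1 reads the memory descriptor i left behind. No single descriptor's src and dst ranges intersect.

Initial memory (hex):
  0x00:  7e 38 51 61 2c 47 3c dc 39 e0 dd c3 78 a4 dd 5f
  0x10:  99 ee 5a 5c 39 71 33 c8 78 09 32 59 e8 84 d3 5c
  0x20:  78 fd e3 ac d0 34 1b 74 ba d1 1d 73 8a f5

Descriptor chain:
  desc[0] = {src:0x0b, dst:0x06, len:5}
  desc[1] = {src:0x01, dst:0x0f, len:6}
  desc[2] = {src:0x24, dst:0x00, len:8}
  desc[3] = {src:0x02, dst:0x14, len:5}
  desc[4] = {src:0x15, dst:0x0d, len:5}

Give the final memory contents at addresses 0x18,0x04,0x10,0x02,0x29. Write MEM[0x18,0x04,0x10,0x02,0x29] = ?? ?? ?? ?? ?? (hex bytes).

MEM[0x18,0x04,0x10,0x02,0x29] = 1d ba 1d 1b d1

D0: mem[0x06..0x0a] <- [c3 78 a4 dd 5f]
D1: mem[0x0f..0x14] <- [38 51 61 2c 47 c3]
D2: mem[0x00..0x07] <- [d0 34 1b 74 ba d1 1d 73]
D3: mem[0x14..0x18] <- [1b 74 ba d1 1d]
D4: mem[0x0d..0x11] <- [74 ba d1 1d 09]
query mem[0x18]=0x1d, mem[0x04]=0xba, mem[0x10]=0x1d, mem[0x02]=0x1b, mem[0x29]=0xd1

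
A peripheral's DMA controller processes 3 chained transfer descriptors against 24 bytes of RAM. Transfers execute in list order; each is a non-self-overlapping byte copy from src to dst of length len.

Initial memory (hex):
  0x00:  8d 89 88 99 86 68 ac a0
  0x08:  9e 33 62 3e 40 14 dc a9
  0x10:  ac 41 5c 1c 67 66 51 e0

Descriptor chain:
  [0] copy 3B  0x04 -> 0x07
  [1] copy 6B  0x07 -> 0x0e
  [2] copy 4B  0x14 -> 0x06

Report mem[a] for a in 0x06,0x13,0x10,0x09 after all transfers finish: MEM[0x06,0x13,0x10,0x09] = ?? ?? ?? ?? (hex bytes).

#0 dst[0x07+3] := {0x86,0x68,0xac}
#1 dst[0x0e+6] := {0x86,0x68,0xac,0x62,0x3e,0x40}
#2 dst[0x06+4] := {0x67,0x66,0x51,0xe0}
query mem[0x06]=0x67, mem[0x13]=0x40, mem[0x10]=0xac, mem[0x09]=0xe0

MEM[0x06,0x13,0x10,0x09] = 67 40 ac e0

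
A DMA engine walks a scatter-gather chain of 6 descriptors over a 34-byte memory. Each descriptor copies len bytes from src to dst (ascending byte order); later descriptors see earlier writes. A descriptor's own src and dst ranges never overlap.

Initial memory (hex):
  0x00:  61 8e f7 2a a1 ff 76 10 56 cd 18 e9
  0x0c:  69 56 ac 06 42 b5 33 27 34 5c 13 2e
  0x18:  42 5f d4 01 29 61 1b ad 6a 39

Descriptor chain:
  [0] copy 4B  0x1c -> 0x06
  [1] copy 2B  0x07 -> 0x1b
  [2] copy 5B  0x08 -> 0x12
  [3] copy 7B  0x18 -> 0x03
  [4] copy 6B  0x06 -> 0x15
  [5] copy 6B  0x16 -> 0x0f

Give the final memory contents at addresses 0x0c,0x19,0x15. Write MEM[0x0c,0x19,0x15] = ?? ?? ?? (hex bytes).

#0 dst[0x06+4] := {0x29,0x61,0x1b,0xad}
#1 dst[0x1b+2] := {0x61,0x1b}
#2 dst[0x12+5] := {0x1b,0xad,0x18,0xe9,0x69}
#3 dst[0x03+7] := {0x42,0x5f,0xd4,0x61,0x1b,0x61,0x1b}
#4 dst[0x15+6] := {0x61,0x1b,0x61,0x1b,0x18,0xe9}
#5 dst[0x0f+6] := {0x1b,0x61,0x1b,0x18,0xe9,0x61}
query mem[0x0c]=0x69, mem[0x19]=0x18, mem[0x15]=0x61

MEM[0x0c,0x19,0x15] = 69 18 61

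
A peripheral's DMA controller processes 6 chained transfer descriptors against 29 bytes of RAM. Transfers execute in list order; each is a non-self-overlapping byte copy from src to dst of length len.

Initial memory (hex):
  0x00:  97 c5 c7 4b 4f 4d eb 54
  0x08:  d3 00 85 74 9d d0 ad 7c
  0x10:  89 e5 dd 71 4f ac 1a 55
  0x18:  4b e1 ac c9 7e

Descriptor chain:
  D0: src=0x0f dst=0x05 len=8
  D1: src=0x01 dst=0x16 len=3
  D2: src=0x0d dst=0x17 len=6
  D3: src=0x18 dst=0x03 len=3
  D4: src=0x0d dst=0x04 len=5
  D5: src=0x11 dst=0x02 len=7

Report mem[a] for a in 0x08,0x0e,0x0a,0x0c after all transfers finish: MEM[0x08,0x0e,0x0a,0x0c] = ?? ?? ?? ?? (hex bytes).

[0] 0x0f->0x05 len=8 : 7c 89 e5 dd 71 4f ac 1a
[1] 0x01->0x16 len=3 : c5 c7 4b
[2] 0x0d->0x17 len=6 : d0 ad 7c 89 e5 dd
[3] 0x18->0x03 len=3 : ad 7c 89
[4] 0x0d->0x04 len=5 : d0 ad 7c 89 e5
[5] 0x11->0x02 len=7 : e5 dd 71 4f ac c5 d0
query mem[0x08]=0xd0, mem[0x0e]=0xad, mem[0x0a]=0x4f, mem[0x0c]=0x1a

MEM[0x08,0x0e,0x0a,0x0c] = d0 ad 4f 1a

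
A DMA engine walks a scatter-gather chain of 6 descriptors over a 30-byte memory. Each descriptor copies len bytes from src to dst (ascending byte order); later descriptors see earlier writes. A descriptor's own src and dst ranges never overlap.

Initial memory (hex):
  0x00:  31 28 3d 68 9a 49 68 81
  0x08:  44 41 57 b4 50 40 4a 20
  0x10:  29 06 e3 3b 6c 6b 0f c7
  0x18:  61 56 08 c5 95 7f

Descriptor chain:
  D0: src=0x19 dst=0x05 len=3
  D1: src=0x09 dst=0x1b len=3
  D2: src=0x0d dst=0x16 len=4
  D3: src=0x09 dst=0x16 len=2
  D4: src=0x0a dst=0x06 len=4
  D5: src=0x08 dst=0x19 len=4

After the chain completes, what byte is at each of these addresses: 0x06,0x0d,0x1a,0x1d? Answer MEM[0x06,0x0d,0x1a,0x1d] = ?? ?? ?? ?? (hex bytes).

MEM[0x06,0x0d,0x1a,0x1d] = 57 40 40 b4

[0] 0x19->0x05 len=3 : 56 08 c5
[1] 0x09->0x1b len=3 : 41 57 b4
[2] 0x0d->0x16 len=4 : 40 4a 20 29
[3] 0x09->0x16 len=2 : 41 57
[4] 0x0a->0x06 len=4 : 57 b4 50 40
[5] 0x08->0x19 len=4 : 50 40 57 b4
query mem[0x06]=0x57, mem[0x0d]=0x40, mem[0x1a]=0x40, mem[0x1d]=0xb4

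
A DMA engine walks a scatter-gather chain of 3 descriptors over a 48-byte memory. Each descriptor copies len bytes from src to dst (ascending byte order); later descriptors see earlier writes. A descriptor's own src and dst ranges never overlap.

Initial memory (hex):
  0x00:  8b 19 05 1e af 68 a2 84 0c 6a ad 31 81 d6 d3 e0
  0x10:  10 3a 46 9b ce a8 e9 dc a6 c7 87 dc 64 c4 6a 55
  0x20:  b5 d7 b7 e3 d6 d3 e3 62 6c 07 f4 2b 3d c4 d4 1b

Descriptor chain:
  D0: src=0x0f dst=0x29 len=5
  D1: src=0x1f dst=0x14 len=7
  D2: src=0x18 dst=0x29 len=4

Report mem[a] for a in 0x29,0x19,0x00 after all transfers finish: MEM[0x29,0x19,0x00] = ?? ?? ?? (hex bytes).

#0 dst[0x29+5] := {0xe0,0x10,0x3a,0x46,0x9b}
#1 dst[0x14+7] := {0x55,0xb5,0xd7,0xb7,0xe3,0xd6,0xd3}
#2 dst[0x29+4] := {0xe3,0xd6,0xd3,0xdc}
query mem[0x29]=0xe3, mem[0x19]=0xd6, mem[0x00]=0x8b

MEM[0x29,0x19,0x00] = e3 d6 8b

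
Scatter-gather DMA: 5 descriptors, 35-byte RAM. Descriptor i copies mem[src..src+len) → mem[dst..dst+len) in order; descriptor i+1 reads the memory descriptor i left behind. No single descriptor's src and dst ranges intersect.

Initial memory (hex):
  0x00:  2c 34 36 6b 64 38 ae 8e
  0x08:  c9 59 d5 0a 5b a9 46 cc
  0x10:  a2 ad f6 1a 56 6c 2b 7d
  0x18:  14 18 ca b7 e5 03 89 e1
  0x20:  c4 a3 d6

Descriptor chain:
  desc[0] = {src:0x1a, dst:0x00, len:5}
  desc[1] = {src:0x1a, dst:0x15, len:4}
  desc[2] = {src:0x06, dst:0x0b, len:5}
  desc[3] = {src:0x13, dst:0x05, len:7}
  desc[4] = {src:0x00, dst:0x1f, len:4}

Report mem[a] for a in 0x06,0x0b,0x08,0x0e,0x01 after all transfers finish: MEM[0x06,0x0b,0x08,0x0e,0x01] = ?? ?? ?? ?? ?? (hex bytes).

MEM[0x06,0x0b,0x08,0x0e,0x01] = 56 18 b7 59 b7

[0] 0x1a->0x00 len=5 : ca b7 e5 03 89
[1] 0x1a->0x15 len=4 : ca b7 e5 03
[2] 0x06->0x0b len=5 : ae 8e c9 59 d5
[3] 0x13->0x05 len=7 : 1a 56 ca b7 e5 03 18
[4] 0x00->0x1f len=4 : ca b7 e5 03
query mem[0x06]=0x56, mem[0x0b]=0x18, mem[0x08]=0xb7, mem[0x0e]=0x59, mem[0x01]=0xb7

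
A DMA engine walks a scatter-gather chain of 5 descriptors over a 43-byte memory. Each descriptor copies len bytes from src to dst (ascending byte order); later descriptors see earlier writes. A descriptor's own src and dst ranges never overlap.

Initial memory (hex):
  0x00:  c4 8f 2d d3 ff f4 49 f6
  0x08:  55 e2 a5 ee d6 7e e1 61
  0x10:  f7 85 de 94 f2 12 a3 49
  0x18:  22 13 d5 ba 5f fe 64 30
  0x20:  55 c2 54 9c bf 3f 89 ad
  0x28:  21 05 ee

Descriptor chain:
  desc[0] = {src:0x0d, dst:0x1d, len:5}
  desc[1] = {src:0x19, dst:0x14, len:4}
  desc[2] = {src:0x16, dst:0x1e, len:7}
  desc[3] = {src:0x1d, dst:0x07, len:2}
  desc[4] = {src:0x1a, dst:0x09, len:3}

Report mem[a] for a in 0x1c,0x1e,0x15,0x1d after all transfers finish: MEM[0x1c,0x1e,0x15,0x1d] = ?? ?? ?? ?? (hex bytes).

MEM[0x1c,0x1e,0x15,0x1d] = 5f ba d5 7e

[0] 0x0d->0x1d len=5 : 7e e1 61 f7 85
[1] 0x19->0x14 len=4 : 13 d5 ba 5f
[2] 0x16->0x1e len=7 : ba 5f 22 13 d5 ba 5f
[3] 0x1d->0x07 len=2 : 7e ba
[4] 0x1a->0x09 len=3 : d5 ba 5f
query mem[0x1c]=0x5f, mem[0x1e]=0xba, mem[0x15]=0xd5, mem[0x1d]=0x7e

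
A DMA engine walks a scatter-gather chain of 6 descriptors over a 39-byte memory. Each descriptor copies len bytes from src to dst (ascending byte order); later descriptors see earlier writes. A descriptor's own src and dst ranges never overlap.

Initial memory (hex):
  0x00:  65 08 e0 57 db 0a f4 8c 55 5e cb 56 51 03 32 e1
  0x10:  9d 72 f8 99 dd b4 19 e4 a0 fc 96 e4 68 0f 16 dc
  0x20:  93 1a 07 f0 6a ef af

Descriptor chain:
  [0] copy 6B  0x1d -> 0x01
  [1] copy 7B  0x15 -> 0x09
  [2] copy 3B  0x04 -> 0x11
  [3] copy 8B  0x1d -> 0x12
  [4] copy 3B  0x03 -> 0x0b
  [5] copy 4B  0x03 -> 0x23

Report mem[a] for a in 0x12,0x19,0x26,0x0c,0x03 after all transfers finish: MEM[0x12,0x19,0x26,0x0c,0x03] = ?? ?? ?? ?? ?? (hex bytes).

MEM[0x12,0x19,0x26,0x0c,0x03] = 0f 6a 07 93 dc

#0 dst[0x01+6] := {0x0f,0x16,0xdc,0x93,0x1a,0x07}
#1 dst[0x09+7] := {0xb4,0x19,0xe4,0xa0,0xfc,0x96,0xe4}
#2 dst[0x11+3] := {0x93,0x1a,0x07}
#3 dst[0x12+8] := {0x0f,0x16,0xdc,0x93,0x1a,0x07,0xf0,0x6a}
#4 dst[0x0b+3] := {0xdc,0x93,0x1a}
#5 dst[0x23+4] := {0xdc,0x93,0x1a,0x07}
query mem[0x12]=0x0f, mem[0x19]=0x6a, mem[0x26]=0x07, mem[0x0c]=0x93, mem[0x03]=0xdc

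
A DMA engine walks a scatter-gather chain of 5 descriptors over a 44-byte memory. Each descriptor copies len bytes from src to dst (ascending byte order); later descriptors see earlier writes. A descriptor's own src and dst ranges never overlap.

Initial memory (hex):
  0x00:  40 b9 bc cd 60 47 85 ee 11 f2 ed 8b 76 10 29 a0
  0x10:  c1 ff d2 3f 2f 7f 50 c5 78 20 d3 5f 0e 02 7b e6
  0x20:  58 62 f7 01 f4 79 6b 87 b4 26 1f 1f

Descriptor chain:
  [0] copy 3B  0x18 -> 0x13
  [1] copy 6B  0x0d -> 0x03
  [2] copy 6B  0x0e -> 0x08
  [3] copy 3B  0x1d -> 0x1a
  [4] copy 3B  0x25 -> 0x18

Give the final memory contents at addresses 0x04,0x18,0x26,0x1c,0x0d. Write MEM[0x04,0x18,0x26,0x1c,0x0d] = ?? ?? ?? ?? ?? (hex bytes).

MEM[0x04,0x18,0x26,0x1c,0x0d] = 29 79 6b e6 78

#0 dst[0x13+3] := {0x78,0x20,0xd3}
#1 dst[0x03+6] := {0x10,0x29,0xa0,0xc1,0xff,0xd2}
#2 dst[0x08+6] := {0x29,0xa0,0xc1,0xff,0xd2,0x78}
#3 dst[0x1a+3] := {0x02,0x7b,0xe6}
#4 dst[0x18+3] := {0x79,0x6b,0x87}
query mem[0x04]=0x29, mem[0x18]=0x79, mem[0x26]=0x6b, mem[0x1c]=0xe6, mem[0x0d]=0x78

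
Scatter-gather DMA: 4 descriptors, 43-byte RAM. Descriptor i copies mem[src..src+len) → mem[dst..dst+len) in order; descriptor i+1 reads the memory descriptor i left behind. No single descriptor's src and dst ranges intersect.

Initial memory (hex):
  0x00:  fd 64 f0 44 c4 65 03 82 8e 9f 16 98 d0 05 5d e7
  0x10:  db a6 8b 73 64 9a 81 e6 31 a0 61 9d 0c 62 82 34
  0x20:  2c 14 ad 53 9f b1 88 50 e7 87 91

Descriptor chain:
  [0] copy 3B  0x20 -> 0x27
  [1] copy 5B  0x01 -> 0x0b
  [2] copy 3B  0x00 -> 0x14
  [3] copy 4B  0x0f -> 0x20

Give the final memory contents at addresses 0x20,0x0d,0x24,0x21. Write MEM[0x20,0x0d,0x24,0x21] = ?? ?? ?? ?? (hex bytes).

  after D0: wrote 3B at 0x27 = 2c14ad
  after D1: wrote 5B at 0x0b = 64f044c465
  after D2: wrote 3B at 0x14 = fd64f0
  after D3: wrote 4B at 0x20 = 65dba68b
query mem[0x20]=0x65, mem[0x0d]=0x44, mem[0x24]=0x9f, mem[0x21]=0xdb

MEM[0x20,0x0d,0x24,0x21] = 65 44 9f db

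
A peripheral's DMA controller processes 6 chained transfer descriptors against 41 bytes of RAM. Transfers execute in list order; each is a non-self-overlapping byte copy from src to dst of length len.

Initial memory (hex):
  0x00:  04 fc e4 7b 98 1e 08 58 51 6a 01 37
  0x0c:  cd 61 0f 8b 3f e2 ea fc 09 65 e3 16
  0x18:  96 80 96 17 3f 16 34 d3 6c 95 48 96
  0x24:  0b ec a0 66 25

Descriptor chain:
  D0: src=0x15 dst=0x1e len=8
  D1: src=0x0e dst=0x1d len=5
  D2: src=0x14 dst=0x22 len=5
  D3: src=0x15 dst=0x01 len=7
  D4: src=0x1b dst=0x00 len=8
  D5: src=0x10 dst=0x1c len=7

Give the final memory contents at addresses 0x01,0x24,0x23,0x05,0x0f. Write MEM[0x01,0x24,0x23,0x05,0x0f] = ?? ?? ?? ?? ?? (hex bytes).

#0 dst[0x1e+8] := {0x65,0xe3,0x16,0x96,0x80,0x96,0x17,0x3f}
#1 dst[0x1d+5] := {0x0f,0x8b,0x3f,0xe2,0xea}
#2 dst[0x22+5] := {0x09,0x65,0xe3,0x16,0x96}
#3 dst[0x01+7] := {0x65,0xe3,0x16,0x96,0x80,0x96,0x17}
#4 dst[0x00+8] := {0x17,0x3f,0x0f,0x8b,0x3f,0xe2,0xea,0x09}
#5 dst[0x1c+7] := {0x3f,0xe2,0xea,0xfc,0x09,0x65,0xe3}
query mem[0x01]=0x3f, mem[0x24]=0xe3, mem[0x23]=0x65, mem[0x05]=0xe2, mem[0x0f]=0x8b

MEM[0x01,0x24,0x23,0x05,0x0f] = 3f e3 65 e2 8b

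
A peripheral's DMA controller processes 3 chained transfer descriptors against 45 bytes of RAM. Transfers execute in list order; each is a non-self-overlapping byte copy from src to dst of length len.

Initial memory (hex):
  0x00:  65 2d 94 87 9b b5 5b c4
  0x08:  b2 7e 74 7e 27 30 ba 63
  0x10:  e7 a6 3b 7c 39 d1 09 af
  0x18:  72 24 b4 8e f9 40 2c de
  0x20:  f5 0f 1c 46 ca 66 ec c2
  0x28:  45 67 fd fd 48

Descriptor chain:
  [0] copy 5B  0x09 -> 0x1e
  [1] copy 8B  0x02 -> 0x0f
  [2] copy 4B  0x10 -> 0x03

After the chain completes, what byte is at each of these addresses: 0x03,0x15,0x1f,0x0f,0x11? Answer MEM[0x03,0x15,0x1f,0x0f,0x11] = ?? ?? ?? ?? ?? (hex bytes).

MEM[0x03,0x15,0x1f,0x0f,0x11] = 87 b2 74 94 9b

[0] 0x09->0x1e len=5 : 7e 74 7e 27 30
[1] 0x02->0x0f len=8 : 94 87 9b b5 5b c4 b2 7e
[2] 0x10->0x03 len=4 : 87 9b b5 5b
query mem[0x03]=0x87, mem[0x15]=0xb2, mem[0x1f]=0x74, mem[0x0f]=0x94, mem[0x11]=0x9b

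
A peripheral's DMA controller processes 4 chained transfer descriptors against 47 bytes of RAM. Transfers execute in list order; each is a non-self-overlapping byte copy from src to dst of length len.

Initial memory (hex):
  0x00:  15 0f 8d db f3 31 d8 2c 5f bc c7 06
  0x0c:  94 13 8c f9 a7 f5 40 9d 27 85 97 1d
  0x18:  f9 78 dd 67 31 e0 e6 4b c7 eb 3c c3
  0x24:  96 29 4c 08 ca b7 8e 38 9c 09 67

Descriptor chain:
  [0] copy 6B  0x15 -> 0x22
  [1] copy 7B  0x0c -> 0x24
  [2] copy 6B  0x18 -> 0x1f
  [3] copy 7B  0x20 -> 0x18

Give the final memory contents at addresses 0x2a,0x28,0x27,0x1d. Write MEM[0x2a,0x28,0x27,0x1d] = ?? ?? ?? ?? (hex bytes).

MEM[0x2a,0x28,0x27,0x1d] = 40 a7 f9 13

#0 dst[0x22+6] := {0x85,0x97,0x1d,0xf9,0x78,0xdd}
#1 dst[0x24+7] := {0x94,0x13,0x8c,0xf9,0xa7,0xf5,0x40}
#2 dst[0x1f+6] := {0xf9,0x78,0xdd,0x67,0x31,0xe0}
#3 dst[0x18+7] := {0x78,0xdd,0x67,0x31,0xe0,0x13,0x8c}
query mem[0x2a]=0x40, mem[0x28]=0xa7, mem[0x27]=0xf9, mem[0x1d]=0x13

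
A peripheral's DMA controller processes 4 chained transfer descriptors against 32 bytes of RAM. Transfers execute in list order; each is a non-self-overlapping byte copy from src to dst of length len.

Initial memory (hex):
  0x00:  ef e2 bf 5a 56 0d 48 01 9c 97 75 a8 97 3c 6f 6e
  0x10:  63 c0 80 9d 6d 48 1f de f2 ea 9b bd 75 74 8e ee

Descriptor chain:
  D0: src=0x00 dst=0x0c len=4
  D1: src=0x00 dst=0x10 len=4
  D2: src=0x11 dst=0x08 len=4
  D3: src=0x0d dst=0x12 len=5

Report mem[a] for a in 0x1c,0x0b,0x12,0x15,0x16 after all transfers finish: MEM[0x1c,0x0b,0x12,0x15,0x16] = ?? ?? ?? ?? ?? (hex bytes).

[0] 0x00->0x0c len=4 : ef e2 bf 5a
[1] 0x00->0x10 len=4 : ef e2 bf 5a
[2] 0x11->0x08 len=4 : e2 bf 5a 6d
[3] 0x0d->0x12 len=5 : e2 bf 5a ef e2
query mem[0x1c]=0x75, mem[0x0b]=0x6d, mem[0x12]=0xe2, mem[0x15]=0xef, mem[0x16]=0xe2

MEM[0x1c,0x0b,0x12,0x15,0x16] = 75 6d e2 ef e2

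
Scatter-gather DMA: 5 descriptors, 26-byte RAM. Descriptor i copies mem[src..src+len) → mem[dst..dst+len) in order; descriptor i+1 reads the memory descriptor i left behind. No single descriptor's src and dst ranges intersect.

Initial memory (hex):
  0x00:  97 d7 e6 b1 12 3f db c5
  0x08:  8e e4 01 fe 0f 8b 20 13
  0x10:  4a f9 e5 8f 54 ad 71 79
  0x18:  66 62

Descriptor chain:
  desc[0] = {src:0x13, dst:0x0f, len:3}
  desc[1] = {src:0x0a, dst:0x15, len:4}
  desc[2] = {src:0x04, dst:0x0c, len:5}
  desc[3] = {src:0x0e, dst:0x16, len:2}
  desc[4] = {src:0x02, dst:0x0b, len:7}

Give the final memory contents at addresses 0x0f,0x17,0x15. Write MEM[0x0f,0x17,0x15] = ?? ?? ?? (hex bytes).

#0 dst[0x0f+3] := {0x8f,0x54,0xad}
#1 dst[0x15+4] := {0x01,0xfe,0x0f,0x8b}
#2 dst[0x0c+5] := {0x12,0x3f,0xdb,0xc5,0x8e}
#3 dst[0x16+2] := {0xdb,0xc5}
#4 dst[0x0b+7] := {0xe6,0xb1,0x12,0x3f,0xdb,0xc5,0x8e}
query mem[0x0f]=0xdb, mem[0x17]=0xc5, mem[0x15]=0x01

MEM[0x0f,0x17,0x15] = db c5 01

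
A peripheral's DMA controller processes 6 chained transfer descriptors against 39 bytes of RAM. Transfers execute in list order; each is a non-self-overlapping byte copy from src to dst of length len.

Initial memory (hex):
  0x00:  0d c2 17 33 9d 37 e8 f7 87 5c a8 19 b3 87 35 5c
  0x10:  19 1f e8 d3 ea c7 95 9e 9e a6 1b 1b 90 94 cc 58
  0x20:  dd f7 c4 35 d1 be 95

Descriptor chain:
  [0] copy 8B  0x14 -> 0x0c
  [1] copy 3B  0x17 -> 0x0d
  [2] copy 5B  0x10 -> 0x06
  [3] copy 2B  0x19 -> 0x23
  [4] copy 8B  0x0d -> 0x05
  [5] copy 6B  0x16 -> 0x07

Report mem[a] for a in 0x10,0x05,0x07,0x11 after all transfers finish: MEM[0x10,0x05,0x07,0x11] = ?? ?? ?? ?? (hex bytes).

D0: mem[0x0c..0x13] <- [ea c7 95 9e 9e a6 1b 1b]
D1: mem[0x0d..0x0f] <- [9e 9e a6]
D2: mem[0x06..0x0a] <- [9e a6 1b 1b ea]
D3: mem[0x23..0x24] <- [a6 1b]
D4: mem[0x05..0x0c] <- [9e 9e a6 9e a6 1b 1b ea]
D5: mem[0x07..0x0c] <- [95 9e 9e a6 1b 1b]
query mem[0x10]=0x9e, mem[0x05]=0x9e, mem[0x07]=0x95, mem[0x11]=0xa6

MEM[0x10,0x05,0x07,0x11] = 9e 9e 95 a6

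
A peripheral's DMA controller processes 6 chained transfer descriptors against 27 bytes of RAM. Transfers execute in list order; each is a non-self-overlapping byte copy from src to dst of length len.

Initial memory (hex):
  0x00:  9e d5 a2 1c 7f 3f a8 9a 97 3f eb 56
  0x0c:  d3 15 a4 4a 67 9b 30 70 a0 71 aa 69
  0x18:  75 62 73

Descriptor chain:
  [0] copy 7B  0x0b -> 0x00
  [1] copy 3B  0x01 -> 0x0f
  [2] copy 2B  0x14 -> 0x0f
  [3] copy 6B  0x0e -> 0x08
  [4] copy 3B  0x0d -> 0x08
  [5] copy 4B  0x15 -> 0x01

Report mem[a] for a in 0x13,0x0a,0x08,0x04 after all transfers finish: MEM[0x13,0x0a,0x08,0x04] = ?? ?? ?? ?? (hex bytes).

  after D0: wrote 7B at 0x00 = 56d315a44a679b
  after D1: wrote 3B at 0x0f = d315a4
  after D2: wrote 2B at 0x0f = a071
  after D3: wrote 6B at 0x08 = a4a071a43070
  after D4: wrote 3B at 0x08 = 70a4a0
  after D5: wrote 4B at 0x01 = 71aa6975
query mem[0x13]=0x70, mem[0x0a]=0xa0, mem[0x08]=0x70, mem[0x04]=0x75

MEM[0x13,0x0a,0x08,0x04] = 70 a0 70 75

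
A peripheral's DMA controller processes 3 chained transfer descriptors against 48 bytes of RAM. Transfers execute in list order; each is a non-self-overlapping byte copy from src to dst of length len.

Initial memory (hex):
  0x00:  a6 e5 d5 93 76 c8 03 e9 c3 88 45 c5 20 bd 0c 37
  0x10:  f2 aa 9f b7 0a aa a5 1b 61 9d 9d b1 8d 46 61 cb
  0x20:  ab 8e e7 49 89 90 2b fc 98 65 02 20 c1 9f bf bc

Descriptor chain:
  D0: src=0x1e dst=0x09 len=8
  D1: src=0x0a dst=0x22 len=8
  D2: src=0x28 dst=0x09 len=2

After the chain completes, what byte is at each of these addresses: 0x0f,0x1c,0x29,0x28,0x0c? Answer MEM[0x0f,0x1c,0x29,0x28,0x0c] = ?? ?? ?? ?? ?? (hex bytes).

#0 dst[0x09+8] := {0x61,0xcb,0xab,0x8e,0xe7,0x49,0x89,0x90}
#1 dst[0x22+8] := {0xcb,0xab,0x8e,0xe7,0x49,0x89,0x90,0xaa}
#2 dst[0x09+2] := {0x90,0xaa}
query mem[0x0f]=0x89, mem[0x1c]=0x8d, mem[0x29]=0xaa, mem[0x28]=0x90, mem[0x0c]=0x8e

MEM[0x0f,0x1c,0x29,0x28,0x0c] = 89 8d aa 90 8e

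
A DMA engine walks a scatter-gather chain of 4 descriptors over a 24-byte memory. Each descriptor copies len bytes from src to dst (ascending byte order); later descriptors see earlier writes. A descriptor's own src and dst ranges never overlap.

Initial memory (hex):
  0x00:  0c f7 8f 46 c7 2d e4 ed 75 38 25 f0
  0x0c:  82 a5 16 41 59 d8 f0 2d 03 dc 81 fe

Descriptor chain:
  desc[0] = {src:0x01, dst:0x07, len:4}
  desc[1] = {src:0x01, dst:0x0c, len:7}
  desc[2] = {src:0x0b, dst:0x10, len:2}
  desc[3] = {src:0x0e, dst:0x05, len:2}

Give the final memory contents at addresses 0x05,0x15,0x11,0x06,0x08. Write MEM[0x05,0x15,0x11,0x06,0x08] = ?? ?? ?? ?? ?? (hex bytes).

  after D0: wrote 4B at 0x07 = f78f46c7
  after D1: wrote 7B at 0x0c = f78f46c72de4f7
  after D2: wrote 2B at 0x10 = f0f7
  after D3: wrote 2B at 0x05 = 46c7
query mem[0x05]=0x46, mem[0x15]=0xdc, mem[0x11]=0xf7, mem[0x06]=0xc7, mem[0x08]=0x8f

MEM[0x05,0x15,0x11,0x06,0x08] = 46 dc f7 c7 8f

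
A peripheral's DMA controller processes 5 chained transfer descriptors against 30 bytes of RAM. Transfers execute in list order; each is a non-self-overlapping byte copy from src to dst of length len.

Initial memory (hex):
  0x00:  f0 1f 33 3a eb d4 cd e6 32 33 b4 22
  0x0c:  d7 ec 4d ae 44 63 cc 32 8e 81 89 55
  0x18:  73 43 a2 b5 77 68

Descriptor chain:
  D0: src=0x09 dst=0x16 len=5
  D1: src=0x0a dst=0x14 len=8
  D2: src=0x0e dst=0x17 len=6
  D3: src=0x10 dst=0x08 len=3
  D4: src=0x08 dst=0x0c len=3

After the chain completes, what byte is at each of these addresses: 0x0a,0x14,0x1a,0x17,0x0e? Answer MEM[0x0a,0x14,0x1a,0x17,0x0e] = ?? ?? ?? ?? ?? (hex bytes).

  after D0: wrote 5B at 0x16 = 33b422d7ec
  after D1: wrote 8B at 0x14 = b422d7ec4dae4463
  after D2: wrote 6B at 0x17 = 4dae4463cc32
  after D3: wrote 3B at 0x08 = 4463cc
  after D4: wrote 3B at 0x0c = 4463cc
query mem[0x0a]=0xcc, mem[0x14]=0xb4, mem[0x1a]=0x63, mem[0x17]=0x4d, mem[0x0e]=0xcc

MEM[0x0a,0x14,0x1a,0x17,0x0e] = cc b4 63 4d cc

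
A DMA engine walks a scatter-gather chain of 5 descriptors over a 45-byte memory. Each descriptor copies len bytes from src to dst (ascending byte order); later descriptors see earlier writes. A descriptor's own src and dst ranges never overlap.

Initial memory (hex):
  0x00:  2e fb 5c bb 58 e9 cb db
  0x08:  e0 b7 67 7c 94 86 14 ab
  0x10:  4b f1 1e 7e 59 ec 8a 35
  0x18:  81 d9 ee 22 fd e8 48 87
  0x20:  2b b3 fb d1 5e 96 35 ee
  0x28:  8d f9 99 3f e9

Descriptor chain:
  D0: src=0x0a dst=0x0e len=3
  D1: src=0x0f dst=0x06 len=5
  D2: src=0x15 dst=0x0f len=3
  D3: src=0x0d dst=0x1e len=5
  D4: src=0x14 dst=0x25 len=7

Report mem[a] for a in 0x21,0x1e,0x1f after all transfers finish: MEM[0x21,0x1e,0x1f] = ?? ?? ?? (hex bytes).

  after D0: wrote 3B at 0x0e = 677c94
  after D1: wrote 5B at 0x06 = 7c94f11e7e
  after D2: wrote 3B at 0x0f = ec8a35
  after D3: wrote 5B at 0x1e = 8667ec8a35
  after D4: wrote 7B at 0x25 = 59ec8a3581d9ee
query mem[0x21]=0x8a, mem[0x1e]=0x86, mem[0x1f]=0x67

MEM[0x21,0x1e,0x1f] = 8a 86 67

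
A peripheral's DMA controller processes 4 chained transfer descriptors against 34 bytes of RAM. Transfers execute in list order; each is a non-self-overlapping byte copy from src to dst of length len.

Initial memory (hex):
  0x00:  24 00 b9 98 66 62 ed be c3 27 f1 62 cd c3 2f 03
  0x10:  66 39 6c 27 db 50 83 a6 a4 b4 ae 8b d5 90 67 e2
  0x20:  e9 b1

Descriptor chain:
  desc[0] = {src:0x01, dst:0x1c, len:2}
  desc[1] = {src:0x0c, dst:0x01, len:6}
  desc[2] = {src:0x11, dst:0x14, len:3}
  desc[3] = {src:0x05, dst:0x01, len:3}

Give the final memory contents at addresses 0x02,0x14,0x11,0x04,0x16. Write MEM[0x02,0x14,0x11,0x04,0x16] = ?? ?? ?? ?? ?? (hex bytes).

[0] 0x01->0x1c len=2 : 00 b9
[1] 0x0c->0x01 len=6 : cd c3 2f 03 66 39
[2] 0x11->0x14 len=3 : 39 6c 27
[3] 0x05->0x01 len=3 : 66 39 be
query mem[0x02]=0x39, mem[0x14]=0x39, mem[0x11]=0x39, mem[0x04]=0x03, mem[0x16]=0x27

MEM[0x02,0x14,0x11,0x04,0x16] = 39 39 39 03 27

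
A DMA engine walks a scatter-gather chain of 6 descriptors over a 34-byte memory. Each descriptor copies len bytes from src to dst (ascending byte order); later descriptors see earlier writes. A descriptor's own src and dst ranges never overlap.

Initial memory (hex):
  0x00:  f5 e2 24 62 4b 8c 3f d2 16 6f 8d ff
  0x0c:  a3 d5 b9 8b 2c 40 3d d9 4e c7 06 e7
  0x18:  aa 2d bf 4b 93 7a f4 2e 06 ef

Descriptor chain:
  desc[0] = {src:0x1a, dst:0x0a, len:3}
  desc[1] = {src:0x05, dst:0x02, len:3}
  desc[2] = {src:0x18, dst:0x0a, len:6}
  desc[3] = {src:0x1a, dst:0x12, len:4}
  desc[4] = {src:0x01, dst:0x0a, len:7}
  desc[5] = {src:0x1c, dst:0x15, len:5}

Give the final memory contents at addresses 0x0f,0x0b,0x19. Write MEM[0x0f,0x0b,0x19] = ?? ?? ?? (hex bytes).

MEM[0x0f,0x0b,0x19] = 3f 8c 06

[0] 0x1a->0x0a len=3 : bf 4b 93
[1] 0x05->0x02 len=3 : 8c 3f d2
[2] 0x18->0x0a len=6 : aa 2d bf 4b 93 7a
[3] 0x1a->0x12 len=4 : bf 4b 93 7a
[4] 0x01->0x0a len=7 : e2 8c 3f d2 8c 3f d2
[5] 0x1c->0x15 len=5 : 93 7a f4 2e 06
query mem[0x0f]=0x3f, mem[0x0b]=0x8c, mem[0x19]=0x06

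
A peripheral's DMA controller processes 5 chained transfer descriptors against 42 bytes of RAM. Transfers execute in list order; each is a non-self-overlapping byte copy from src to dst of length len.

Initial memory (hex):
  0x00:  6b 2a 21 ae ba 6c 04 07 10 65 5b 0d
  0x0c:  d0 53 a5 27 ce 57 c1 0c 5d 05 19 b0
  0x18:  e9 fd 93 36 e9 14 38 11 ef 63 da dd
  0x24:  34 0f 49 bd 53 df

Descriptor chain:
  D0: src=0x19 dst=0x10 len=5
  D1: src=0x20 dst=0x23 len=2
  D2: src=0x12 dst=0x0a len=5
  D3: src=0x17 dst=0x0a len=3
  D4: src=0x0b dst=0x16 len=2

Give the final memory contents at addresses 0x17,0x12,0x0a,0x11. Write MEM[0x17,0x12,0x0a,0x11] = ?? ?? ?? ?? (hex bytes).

MEM[0x17,0x12,0x0a,0x11] = fd 36 b0 93

[0] 0x19->0x10 len=5 : fd 93 36 e9 14
[1] 0x20->0x23 len=2 : ef 63
[2] 0x12->0x0a len=5 : 36 e9 14 05 19
[3] 0x17->0x0a len=3 : b0 e9 fd
[4] 0x0b->0x16 len=2 : e9 fd
query mem[0x17]=0xfd, mem[0x12]=0x36, mem[0x0a]=0xb0, mem[0x11]=0x93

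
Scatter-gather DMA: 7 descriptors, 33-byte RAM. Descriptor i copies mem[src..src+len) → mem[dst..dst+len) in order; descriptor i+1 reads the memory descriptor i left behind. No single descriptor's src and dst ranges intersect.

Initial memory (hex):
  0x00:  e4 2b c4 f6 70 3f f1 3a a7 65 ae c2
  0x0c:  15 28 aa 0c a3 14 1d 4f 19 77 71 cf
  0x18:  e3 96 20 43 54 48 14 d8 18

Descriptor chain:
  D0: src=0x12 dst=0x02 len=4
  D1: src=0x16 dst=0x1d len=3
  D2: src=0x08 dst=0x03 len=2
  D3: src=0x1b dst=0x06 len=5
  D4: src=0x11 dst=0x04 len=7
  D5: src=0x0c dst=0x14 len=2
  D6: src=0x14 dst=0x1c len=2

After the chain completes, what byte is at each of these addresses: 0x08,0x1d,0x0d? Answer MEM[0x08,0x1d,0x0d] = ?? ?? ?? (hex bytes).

  after D0: wrote 4B at 0x02 = 1d4f1977
  after D1: wrote 3B at 0x1d = 71cfe3
  after D2: wrote 2B at 0x03 = a765
  after D3: wrote 5B at 0x06 = 435471cfe3
  after D4: wrote 7B at 0x04 = 141d4f197771cf
  after D5: wrote 2B at 0x14 = 1528
  after D6: wrote 2B at 0x1c = 1528
query mem[0x08]=0x77, mem[0x1d]=0x28, mem[0x0d]=0x28

MEM[0x08,0x1d,0x0d] = 77 28 28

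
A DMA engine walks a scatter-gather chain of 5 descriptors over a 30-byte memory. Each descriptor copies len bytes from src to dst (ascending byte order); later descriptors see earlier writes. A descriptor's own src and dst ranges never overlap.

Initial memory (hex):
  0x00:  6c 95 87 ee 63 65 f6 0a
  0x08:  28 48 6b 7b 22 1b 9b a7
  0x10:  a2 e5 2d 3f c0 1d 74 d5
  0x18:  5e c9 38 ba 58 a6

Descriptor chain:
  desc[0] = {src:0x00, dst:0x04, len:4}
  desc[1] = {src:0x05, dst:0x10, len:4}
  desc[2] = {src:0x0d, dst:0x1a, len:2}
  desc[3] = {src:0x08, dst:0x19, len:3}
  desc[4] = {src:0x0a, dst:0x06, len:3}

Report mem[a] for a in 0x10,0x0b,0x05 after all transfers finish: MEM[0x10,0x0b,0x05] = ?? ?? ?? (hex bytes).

  after D0: wrote 4B at 0x04 = 6c9587ee
  after D1: wrote 4B at 0x10 = 9587ee28
  after D2: wrote 2B at 0x1a = 1b9b
  after D3: wrote 3B at 0x19 = 28486b
  after D4: wrote 3B at 0x06 = 6b7b22
query mem[0x10]=0x95, mem[0x0b]=0x7b, mem[0x05]=0x95

MEM[0x10,0x0b,0x05] = 95 7b 95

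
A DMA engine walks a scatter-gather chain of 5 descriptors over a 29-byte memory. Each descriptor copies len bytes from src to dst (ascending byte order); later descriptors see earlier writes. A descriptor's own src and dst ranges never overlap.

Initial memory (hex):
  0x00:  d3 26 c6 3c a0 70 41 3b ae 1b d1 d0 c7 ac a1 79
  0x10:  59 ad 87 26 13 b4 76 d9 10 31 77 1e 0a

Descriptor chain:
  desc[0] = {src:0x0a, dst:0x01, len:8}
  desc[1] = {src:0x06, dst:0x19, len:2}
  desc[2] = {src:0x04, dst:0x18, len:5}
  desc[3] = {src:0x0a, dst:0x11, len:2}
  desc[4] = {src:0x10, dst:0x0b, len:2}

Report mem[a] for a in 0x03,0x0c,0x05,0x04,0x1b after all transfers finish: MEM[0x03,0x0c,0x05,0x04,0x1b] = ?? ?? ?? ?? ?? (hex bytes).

D0: mem[0x01..0x08] <- [d1 d0 c7 ac a1 79 59 ad]
D1: mem[0x19..0x1a] <- [79 59]
D2: mem[0x18..0x1c] <- [ac a1 79 59 ad]
D3: mem[0x11..0x12] <- [d1 d0]
D4: mem[0x0b..0x0c] <- [59 d1]
query mem[0x03]=0xc7, mem[0x0c]=0xd1, mem[0x05]=0xa1, mem[0x04]=0xac, mem[0x1b]=0x59

MEM[0x03,0x0c,0x05,0x04,0x1b] = c7 d1 a1 ac 59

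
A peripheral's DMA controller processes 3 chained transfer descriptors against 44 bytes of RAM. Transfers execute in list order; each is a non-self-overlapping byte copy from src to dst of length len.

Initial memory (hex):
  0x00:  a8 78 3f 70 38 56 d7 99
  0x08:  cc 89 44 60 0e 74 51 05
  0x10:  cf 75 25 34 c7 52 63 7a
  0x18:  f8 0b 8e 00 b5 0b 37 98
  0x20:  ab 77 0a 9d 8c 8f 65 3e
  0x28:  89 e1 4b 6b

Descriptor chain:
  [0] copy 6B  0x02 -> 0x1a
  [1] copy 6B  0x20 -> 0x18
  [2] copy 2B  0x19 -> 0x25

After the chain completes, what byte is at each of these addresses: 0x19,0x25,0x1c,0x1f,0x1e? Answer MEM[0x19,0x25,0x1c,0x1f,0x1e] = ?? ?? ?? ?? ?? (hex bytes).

MEM[0x19,0x25,0x1c,0x1f,0x1e] = 77 77 8c 99 d7

  after D0: wrote 6B at 0x1a = 3f703856d799
  after D1: wrote 6B at 0x18 = ab770a9d8c8f
  after D2: wrote 2B at 0x25 = 770a
query mem[0x19]=0x77, mem[0x25]=0x77, mem[0x1c]=0x8c, mem[0x1f]=0x99, mem[0x1e]=0xd7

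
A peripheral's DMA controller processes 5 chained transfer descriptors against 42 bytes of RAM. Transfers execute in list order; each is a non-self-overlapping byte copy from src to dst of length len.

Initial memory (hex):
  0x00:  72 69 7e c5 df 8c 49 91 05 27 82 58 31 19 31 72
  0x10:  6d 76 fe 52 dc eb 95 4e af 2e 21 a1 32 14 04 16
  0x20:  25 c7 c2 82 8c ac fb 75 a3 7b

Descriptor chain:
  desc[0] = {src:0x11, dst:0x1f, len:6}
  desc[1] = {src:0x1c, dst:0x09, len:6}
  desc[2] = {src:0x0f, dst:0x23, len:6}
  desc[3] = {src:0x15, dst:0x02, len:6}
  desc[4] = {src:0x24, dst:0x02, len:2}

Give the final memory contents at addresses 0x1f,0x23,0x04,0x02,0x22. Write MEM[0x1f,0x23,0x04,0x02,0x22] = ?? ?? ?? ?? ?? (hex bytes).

MEM[0x1f,0x23,0x04,0x02,0x22] = 76 72 4e 6d dc

D0: mem[0x1f..0x24] <- [76 fe 52 dc eb 95]
D1: mem[0x09..0x0e] <- [32 14 04 76 fe 52]
D2: mem[0x23..0x28] <- [72 6d 76 fe 52 dc]
D3: mem[0x02..0x07] <- [eb 95 4e af 2e 21]
D4: mem[0x02..0x03] <- [6d 76]
query mem[0x1f]=0x76, mem[0x23]=0x72, mem[0x04]=0x4e, mem[0x02]=0x6d, mem[0x22]=0xdc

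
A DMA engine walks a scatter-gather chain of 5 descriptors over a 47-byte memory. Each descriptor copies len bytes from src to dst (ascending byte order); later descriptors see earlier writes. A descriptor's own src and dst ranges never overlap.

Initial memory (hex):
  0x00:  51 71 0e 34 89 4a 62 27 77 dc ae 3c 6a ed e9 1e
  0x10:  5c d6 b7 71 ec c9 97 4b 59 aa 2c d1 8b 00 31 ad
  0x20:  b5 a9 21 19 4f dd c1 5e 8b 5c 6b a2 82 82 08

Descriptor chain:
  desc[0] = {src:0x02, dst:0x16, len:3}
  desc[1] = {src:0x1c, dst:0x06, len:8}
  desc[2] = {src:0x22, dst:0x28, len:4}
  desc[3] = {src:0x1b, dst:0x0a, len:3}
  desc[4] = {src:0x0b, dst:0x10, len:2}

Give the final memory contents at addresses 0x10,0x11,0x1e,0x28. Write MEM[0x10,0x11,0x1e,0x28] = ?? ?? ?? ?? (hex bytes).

MEM[0x10,0x11,0x1e,0x28] = 8b 00 31 21

#0 dst[0x16+3] := {0x0e,0x34,0x89}
#1 dst[0x06+8] := {0x8b,0x00,0x31,0xad,0xb5,0xa9,0x21,0x19}
#2 dst[0x28+4] := {0x21,0x19,0x4f,0xdd}
#3 dst[0x0a+3] := {0xd1,0x8b,0x00}
#4 dst[0x10+2] := {0x8b,0x00}
query mem[0x10]=0x8b, mem[0x11]=0x00, mem[0x1e]=0x31, mem[0x28]=0x21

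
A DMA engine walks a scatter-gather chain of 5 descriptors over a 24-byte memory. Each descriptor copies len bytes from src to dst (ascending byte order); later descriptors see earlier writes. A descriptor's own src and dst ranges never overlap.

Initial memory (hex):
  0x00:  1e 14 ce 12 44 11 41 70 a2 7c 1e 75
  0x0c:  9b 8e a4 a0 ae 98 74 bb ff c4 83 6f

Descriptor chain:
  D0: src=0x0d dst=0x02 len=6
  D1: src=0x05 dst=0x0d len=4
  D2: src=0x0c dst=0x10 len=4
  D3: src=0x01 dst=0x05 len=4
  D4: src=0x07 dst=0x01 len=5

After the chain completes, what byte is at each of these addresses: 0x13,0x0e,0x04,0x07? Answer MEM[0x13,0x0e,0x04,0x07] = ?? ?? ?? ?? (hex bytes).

MEM[0x13,0x0e,0x04,0x07] = 74 98 1e a4

[0] 0x0d->0x02 len=6 : 8e a4 a0 ae 98 74
[1] 0x05->0x0d len=4 : ae 98 74 a2
[2] 0x0c->0x10 len=4 : 9b ae 98 74
[3] 0x01->0x05 len=4 : 14 8e a4 a0
[4] 0x07->0x01 len=5 : a4 a0 7c 1e 75
query mem[0x13]=0x74, mem[0x0e]=0x98, mem[0x04]=0x1e, mem[0x07]=0xa4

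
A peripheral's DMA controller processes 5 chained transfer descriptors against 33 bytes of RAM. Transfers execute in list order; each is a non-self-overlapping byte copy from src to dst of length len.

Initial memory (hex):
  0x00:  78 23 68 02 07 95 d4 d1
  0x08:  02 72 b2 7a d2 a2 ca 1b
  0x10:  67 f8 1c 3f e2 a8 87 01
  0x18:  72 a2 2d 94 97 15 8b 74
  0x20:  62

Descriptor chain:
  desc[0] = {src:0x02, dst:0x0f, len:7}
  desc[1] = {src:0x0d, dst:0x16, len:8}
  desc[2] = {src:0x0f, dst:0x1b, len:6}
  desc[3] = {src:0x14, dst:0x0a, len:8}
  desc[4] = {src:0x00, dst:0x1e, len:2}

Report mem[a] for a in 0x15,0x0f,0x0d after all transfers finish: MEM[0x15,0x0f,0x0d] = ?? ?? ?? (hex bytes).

MEM[0x15,0x0f,0x0d] = 02 02 ca

[0] 0x02->0x0f len=7 : 68 02 07 95 d4 d1 02
[1] 0x0d->0x16 len=8 : a2 ca 68 02 07 95 d4 d1
[2] 0x0f->0x1b len=6 : 68 02 07 95 d4 d1
[3] 0x14->0x0a len=8 : d1 02 a2 ca 68 02 07 68
[4] 0x00->0x1e len=2 : 78 23
query mem[0x15]=0x02, mem[0x0f]=0x02, mem[0x0d]=0xca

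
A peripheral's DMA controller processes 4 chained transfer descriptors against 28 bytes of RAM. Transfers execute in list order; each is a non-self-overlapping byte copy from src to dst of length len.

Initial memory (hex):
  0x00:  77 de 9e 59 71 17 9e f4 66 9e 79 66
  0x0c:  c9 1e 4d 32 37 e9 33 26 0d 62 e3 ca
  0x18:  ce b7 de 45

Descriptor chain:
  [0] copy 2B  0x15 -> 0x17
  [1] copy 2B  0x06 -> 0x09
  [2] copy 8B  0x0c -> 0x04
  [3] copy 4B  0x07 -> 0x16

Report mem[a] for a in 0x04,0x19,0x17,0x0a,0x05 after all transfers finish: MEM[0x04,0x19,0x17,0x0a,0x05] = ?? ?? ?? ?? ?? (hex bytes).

D0: mem[0x17..0x18] <- [62 e3]
D1: mem[0x09..0x0a] <- [9e f4]
D2: mem[0x04..0x0b] <- [c9 1e 4d 32 37 e9 33 26]
D3: mem[0x16..0x19] <- [32 37 e9 33]
query mem[0x04]=0xc9, mem[0x19]=0x33, mem[0x17]=0x37, mem[0x0a]=0x33, mem[0x05]=0x1e

MEM[0x04,0x19,0x17,0x0a,0x05] = c9 33 37 33 1e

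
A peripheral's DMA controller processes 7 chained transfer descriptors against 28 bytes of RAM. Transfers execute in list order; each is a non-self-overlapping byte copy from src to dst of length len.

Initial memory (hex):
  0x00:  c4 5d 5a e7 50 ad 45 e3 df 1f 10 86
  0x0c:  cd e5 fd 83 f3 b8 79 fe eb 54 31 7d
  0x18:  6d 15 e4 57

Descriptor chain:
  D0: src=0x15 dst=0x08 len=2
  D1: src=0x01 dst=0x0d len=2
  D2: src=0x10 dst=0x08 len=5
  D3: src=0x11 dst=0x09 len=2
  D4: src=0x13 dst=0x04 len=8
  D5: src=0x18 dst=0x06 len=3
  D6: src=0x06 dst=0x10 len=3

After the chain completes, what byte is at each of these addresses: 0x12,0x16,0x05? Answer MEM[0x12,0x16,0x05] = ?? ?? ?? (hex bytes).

MEM[0x12,0x16,0x05] = e4 31 eb

[0] 0x15->0x08 len=2 : 54 31
[1] 0x01->0x0d len=2 : 5d 5a
[2] 0x10->0x08 len=5 : f3 b8 79 fe eb
[3] 0x11->0x09 len=2 : b8 79
[4] 0x13->0x04 len=8 : fe eb 54 31 7d 6d 15 e4
[5] 0x18->0x06 len=3 : 6d 15 e4
[6] 0x06->0x10 len=3 : 6d 15 e4
query mem[0x12]=0xe4, mem[0x16]=0x31, mem[0x05]=0xeb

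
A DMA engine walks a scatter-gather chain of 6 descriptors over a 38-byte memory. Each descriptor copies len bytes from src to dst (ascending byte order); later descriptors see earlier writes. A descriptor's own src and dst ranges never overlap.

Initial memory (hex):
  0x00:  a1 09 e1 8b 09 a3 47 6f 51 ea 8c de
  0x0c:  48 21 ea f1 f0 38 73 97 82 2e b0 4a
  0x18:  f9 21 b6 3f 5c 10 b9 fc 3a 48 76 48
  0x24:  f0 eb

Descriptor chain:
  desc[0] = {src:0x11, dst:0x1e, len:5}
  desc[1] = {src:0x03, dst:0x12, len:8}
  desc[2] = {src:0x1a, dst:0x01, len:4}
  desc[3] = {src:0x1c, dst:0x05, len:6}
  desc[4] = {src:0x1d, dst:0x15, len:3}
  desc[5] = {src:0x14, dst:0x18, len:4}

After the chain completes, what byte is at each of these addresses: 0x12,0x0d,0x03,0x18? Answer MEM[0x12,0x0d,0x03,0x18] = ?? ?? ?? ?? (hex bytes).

MEM[0x12,0x0d,0x03,0x18] = 8b 21 5c a3

D0: mem[0x1e..0x22] <- [38 73 97 82 2e]
D1: mem[0x12..0x19] <- [8b 09 a3 47 6f 51 ea 8c]
D2: mem[0x01..0x04] <- [b6 3f 5c 10]
D3: mem[0x05..0x0a] <- [5c 10 38 73 97 82]
D4: mem[0x15..0x17] <- [10 38 73]
D5: mem[0x18..0x1b] <- [a3 10 38 73]
query mem[0x12]=0x8b, mem[0x0d]=0x21, mem[0x03]=0x5c, mem[0x18]=0xa3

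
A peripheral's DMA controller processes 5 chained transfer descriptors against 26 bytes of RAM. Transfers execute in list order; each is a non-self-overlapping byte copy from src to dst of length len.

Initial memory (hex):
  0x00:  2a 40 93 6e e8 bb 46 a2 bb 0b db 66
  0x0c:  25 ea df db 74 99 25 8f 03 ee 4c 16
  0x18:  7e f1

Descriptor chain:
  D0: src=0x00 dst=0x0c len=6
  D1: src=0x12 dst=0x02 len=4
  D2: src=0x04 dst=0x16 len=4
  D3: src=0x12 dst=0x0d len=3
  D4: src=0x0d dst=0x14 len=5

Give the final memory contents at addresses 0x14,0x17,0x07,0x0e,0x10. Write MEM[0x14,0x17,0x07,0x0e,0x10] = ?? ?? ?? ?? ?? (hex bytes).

  after D0: wrote 6B at 0x0c = 2a40936ee8bb
  after D1: wrote 4B at 0x02 = 258f03ee
  after D2: wrote 4B at 0x16 = 03ee46a2
  after D3: wrote 3B at 0x0d = 258f03
  after D4: wrote 5B at 0x14 = 258f03e8bb
query mem[0x14]=0x25, mem[0x17]=0xe8, mem[0x07]=0xa2, mem[0x0e]=0x8f, mem[0x10]=0xe8

MEM[0x14,0x17,0x07,0x0e,0x10] = 25 e8 a2 8f e8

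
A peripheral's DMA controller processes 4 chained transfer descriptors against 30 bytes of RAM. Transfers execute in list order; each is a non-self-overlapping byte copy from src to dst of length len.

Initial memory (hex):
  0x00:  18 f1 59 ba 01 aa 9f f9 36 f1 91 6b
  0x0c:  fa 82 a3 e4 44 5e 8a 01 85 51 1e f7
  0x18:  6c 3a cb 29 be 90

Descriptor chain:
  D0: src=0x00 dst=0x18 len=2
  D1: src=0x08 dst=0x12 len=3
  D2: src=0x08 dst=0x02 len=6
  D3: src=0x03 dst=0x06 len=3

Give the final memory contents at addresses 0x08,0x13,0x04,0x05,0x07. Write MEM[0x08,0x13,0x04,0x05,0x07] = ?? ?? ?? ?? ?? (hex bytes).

MEM[0x08,0x13,0x04,0x05,0x07] = 6b f1 91 6b 91

D0: mem[0x18..0x19] <- [18 f1]
D1: mem[0x12..0x14] <- [36 f1 91]
D2: mem[0x02..0x07] <- [36 f1 91 6b fa 82]
D3: mem[0x06..0x08] <- [f1 91 6b]
query mem[0x08]=0x6b, mem[0x13]=0xf1, mem[0x04]=0x91, mem[0x05]=0x6b, mem[0x07]=0x91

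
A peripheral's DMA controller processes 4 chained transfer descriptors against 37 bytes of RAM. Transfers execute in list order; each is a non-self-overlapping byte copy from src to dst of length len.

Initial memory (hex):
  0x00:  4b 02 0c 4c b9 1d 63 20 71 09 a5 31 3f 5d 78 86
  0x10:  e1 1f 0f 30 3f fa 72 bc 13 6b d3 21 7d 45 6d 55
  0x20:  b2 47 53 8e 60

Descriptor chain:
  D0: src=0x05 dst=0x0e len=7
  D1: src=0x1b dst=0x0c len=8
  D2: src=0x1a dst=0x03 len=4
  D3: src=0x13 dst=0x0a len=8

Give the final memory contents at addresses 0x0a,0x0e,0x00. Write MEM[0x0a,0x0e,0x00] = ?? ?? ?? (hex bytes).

MEM[0x0a,0x0e,0x00] = 53 bc 4b

#0 dst[0x0e+7] := {0x1d,0x63,0x20,0x71,0x09,0xa5,0x31}
#1 dst[0x0c+8] := {0x21,0x7d,0x45,0x6d,0x55,0xb2,0x47,0x53}
#2 dst[0x03+4] := {0xd3,0x21,0x7d,0x45}
#3 dst[0x0a+8] := {0x53,0x31,0xfa,0x72,0xbc,0x13,0x6b,0xd3}
query mem[0x0a]=0x53, mem[0x0e]=0xbc, mem[0x00]=0x4b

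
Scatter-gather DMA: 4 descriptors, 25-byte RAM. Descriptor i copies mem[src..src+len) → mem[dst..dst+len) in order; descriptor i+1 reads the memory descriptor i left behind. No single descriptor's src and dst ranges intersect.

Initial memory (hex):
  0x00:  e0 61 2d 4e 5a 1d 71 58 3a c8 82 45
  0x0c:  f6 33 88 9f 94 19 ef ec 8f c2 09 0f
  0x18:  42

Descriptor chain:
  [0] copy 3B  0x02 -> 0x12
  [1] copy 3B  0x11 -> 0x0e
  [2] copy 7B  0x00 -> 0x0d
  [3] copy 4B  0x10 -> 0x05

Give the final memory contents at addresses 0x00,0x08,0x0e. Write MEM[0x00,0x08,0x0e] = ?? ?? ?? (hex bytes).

MEM[0x00,0x08,0x0e] = e0 71 61

#0 dst[0x12+3] := {0x2d,0x4e,0x5a}
#1 dst[0x0e+3] := {0x19,0x2d,0x4e}
#2 dst[0x0d+7] := {0xe0,0x61,0x2d,0x4e,0x5a,0x1d,0x71}
#3 dst[0x05+4] := {0x4e,0x5a,0x1d,0x71}
query mem[0x00]=0xe0, mem[0x08]=0x71, mem[0x0e]=0x61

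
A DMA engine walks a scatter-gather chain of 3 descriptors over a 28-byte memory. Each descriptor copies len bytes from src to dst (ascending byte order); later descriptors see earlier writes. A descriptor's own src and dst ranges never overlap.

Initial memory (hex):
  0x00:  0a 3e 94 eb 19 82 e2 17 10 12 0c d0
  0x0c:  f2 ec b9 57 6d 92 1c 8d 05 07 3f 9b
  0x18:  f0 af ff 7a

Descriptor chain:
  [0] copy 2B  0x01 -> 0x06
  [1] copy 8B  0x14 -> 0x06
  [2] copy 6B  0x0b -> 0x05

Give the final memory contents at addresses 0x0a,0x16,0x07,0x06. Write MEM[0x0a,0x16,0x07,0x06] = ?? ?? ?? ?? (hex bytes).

D0: mem[0x06..0x07] <- [3e 94]
D1: mem[0x06..0x0d] <- [05 07 3f 9b f0 af ff 7a]
D2: mem[0x05..0x0a] <- [af ff 7a b9 57 6d]
query mem[0x0a]=0x6d, mem[0x16]=0x3f, mem[0x07]=0x7a, mem[0x06]=0xff

MEM[0x0a,0x16,0x07,0x06] = 6d 3f 7a ff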